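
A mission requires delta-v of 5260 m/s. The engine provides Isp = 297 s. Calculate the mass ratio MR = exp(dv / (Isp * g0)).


Ve = 297 * 9.81 = 2913.57 m/s
MR = exp(5260 / 2913.57) = 6.082

6.082


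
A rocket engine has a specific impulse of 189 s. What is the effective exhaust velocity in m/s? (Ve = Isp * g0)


Ve = Isp * g0 = 189 * 9.81 = 1854.1 m/s

1854.1 m/s


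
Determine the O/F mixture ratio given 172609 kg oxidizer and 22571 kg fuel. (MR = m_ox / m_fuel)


MR = 172609 / 22571 = 7.65

7.65


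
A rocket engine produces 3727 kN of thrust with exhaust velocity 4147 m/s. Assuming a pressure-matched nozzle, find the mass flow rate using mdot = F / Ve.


mdot = F / Ve = 3727000 / 4147 = 898.7 kg/s

898.7 kg/s


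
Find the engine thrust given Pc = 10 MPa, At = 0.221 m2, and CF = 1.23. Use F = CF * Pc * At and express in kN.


F = 1.23 * 10e6 * 0.221 = 2.7183e+06 N = 2718.3 kN

2718.3 kN


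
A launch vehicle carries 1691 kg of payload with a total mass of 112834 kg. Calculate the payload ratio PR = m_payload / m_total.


PR = 1691 / 112834 = 0.015

0.015


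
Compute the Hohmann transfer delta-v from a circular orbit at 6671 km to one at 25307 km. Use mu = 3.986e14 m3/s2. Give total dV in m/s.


V1 = sqrt(mu/r1) = 7729.89 m/s
dV1 = V1*(sqrt(2*r2/(r1+r2)) - 1) = 1994.96 m/s
V2 = sqrt(mu/r2) = 3968.7 m/s
dV2 = V2*(1 - sqrt(2*r1/(r1+r2))) = 1405.2 m/s
Total dV = 3400 m/s

3400 m/s


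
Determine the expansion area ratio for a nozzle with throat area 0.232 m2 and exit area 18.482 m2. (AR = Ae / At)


AR = 18.482 / 0.232 = 79.7

79.7


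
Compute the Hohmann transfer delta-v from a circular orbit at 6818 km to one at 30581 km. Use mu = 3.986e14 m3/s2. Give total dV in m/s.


V1 = sqrt(mu/r1) = 7646.1 m/s
dV1 = V1*(sqrt(2*r2/(r1+r2)) - 1) = 2131.92 m/s
V2 = sqrt(mu/r2) = 3610.3 m/s
dV2 = V2*(1 - sqrt(2*r1/(r1+r2))) = 1430.3 m/s
Total dV = 3562 m/s

3562 m/s


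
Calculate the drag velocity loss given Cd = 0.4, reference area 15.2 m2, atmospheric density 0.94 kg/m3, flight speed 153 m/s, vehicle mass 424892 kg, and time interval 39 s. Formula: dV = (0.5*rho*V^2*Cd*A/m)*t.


D = 0.5 * 0.94 * 153^2 * 0.4 * 15.2 = 66893.56 N
a = 66893.56 / 424892 = 0.1574 m/s2
dV = 0.1574 * 39 = 6.1 m/s

6.1 m/s


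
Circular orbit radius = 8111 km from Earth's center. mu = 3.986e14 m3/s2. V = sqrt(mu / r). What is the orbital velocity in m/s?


V = sqrt(3.986e14 / 8111000) = 7010 m/s

7010 m/s


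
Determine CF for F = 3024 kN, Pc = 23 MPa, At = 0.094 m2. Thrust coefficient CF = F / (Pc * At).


CF = 3024000 / (23e6 * 0.094) = 1.4

1.4


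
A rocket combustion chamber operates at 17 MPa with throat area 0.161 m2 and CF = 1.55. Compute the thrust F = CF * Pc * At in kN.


F = 1.55 * 17e6 * 0.161 = 4.2424e+06 N = 4242.4 kN

4242.4 kN


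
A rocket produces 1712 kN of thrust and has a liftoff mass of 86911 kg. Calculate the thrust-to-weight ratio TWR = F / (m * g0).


TWR = 1712000 / (86911 * 9.81) = 2.01

2.01


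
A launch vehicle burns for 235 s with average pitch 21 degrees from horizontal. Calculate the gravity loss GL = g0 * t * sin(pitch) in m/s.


GL = 9.81 * 235 * sin(21 deg) = 826 m/s

826 m/s


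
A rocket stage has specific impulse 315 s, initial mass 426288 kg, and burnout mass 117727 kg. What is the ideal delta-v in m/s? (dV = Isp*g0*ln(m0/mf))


Ve = 315 * 9.81 = 3090.15 m/s
dV = 3090.15 * ln(426288/117727) = 3976 m/s

3976 m/s


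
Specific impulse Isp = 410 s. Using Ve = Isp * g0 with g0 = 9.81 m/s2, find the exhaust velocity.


Ve = Isp * g0 = 410 * 9.81 = 4022.1 m/s

4022.1 m/s


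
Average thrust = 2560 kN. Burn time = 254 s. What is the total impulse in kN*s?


It = 2560 * 254 = 650240 kN*s

650240 kN*s


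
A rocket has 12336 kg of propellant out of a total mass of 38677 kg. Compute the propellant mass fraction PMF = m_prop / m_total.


PMF = 12336 / 38677 = 0.319

0.319


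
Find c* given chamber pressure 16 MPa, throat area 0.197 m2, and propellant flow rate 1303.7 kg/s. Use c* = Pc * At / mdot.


c* = 16e6 * 0.197 / 1303.7 = 2418 m/s

2418 m/s


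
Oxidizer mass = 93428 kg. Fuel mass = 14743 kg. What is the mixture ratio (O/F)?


MR = 93428 / 14743 = 6.34

6.34


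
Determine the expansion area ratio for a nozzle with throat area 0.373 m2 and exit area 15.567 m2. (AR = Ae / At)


AR = 15.567 / 0.373 = 41.7

41.7


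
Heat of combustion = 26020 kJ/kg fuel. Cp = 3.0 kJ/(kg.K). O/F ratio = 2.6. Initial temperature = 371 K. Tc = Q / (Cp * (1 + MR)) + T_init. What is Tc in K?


Tc = 26020 / (3.0 * (1 + 2.6)) + 371 = 2780 K

2780 K


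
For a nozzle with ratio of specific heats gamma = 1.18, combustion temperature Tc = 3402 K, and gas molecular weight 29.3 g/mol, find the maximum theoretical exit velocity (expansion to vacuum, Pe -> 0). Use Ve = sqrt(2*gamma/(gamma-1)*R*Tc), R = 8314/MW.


R = 8314 / 29.3 = 283.75 J/(kg.K)
Ve = sqrt(2 * 1.18 / (1.18 - 1) * 283.75 * 3402) = 3558 m/s

3558 m/s


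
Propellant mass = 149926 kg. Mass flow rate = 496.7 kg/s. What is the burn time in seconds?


tb = 149926 / 496.7 = 301.8 s

301.8 s


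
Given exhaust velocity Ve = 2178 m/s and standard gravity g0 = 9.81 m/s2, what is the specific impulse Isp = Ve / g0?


Isp = Ve / g0 = 2178 / 9.81 = 222.0 s

222.0 s


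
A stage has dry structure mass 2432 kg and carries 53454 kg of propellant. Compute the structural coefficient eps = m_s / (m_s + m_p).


eps = 2432 / (2432 + 53454) = 0.0435

0.0435


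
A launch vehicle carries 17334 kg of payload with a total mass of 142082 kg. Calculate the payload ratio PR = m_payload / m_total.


PR = 17334 / 142082 = 0.122

0.122


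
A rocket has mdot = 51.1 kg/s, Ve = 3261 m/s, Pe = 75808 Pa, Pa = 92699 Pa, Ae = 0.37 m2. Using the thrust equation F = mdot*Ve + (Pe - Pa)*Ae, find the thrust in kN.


F = 51.1 * 3261 + (75808 - 92699) * 0.37 = 160387.0 N = 160.4 kN

160.4 kN


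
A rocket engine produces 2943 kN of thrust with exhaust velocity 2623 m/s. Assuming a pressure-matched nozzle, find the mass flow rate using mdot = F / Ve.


mdot = F / Ve = 2943000 / 2623 = 1122.0 kg/s

1122.0 kg/s


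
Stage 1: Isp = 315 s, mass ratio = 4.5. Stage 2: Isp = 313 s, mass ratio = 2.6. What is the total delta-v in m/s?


dV1 = 315 * 9.81 * ln(4.5) = 4647.8 m/s
dV2 = 313 * 9.81 * ln(2.6) = 2933.9 m/s
Total dV = 4647.8 + 2933.9 = 7581.7 m/s ~ 7582 m/s

7582 m/s


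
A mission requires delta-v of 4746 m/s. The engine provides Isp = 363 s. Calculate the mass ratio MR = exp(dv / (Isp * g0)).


Ve = 363 * 9.81 = 3561.03 m/s
MR = exp(4746 / 3561.03) = 3.791

3.791


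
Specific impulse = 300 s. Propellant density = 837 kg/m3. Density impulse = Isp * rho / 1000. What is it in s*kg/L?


rho*Isp = 300 * 837 / 1000 = 251 s*kg/L

251 s*kg/L


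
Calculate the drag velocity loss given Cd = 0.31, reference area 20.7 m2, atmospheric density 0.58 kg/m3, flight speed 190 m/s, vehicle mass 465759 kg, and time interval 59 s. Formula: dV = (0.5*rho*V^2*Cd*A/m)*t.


D = 0.5 * 0.58 * 190^2 * 0.31 * 20.7 = 67179.57 N
a = 67179.57 / 465759 = 0.1442 m/s2
dV = 0.1442 * 59 = 8.5 m/s

8.5 m/s


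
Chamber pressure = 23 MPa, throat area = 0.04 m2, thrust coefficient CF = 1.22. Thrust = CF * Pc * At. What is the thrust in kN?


F = 1.22 * 23e6 * 0.04 = 1.1224e+06 N = 1122.4 kN

1122.4 kN


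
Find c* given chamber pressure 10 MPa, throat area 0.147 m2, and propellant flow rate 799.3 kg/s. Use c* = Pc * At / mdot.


c* = 10e6 * 0.147 / 799.3 = 1839 m/s

1839 m/s


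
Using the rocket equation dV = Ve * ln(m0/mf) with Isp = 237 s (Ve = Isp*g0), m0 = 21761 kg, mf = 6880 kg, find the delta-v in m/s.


Ve = 237 * 9.81 = 2324.97 m/s
dV = 2324.97 * ln(21761/6880) = 2677 m/s

2677 m/s


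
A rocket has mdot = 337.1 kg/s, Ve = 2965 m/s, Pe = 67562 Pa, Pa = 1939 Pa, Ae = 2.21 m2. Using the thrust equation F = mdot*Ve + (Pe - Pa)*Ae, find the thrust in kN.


F = 337.1 * 2965 + (67562 - 1939) * 2.21 = 1.1445e+06 N = 1144.5 kN

1144.5 kN


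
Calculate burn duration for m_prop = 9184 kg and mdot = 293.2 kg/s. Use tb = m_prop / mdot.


tb = 9184 / 293.2 = 31.3 s

31.3 s


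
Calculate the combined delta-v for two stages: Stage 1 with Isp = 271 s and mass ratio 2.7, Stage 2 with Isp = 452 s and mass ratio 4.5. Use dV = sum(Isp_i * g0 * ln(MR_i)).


dV1 = 271 * 9.81 * ln(2.7) = 2640.6 m/s
dV2 = 452 * 9.81 * ln(4.5) = 6669.3 m/s
Total dV = 2640.6 + 6669.3 = 9309.9 m/s ~ 9310 m/s

9310 m/s


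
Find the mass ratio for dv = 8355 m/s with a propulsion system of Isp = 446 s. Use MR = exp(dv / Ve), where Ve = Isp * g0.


Ve = 446 * 9.81 = 4375.26 m/s
MR = exp(8355 / 4375.26) = 6.75

6.75


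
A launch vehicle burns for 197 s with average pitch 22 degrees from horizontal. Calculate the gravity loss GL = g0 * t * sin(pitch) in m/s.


GL = 9.81 * 197 * sin(22 deg) = 724 m/s

724 m/s


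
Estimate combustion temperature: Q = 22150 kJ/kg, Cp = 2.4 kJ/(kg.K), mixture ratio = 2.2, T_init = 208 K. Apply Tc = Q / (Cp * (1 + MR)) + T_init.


Tc = 22150 / (2.4 * (1 + 2.2)) + 208 = 3092 K

3092 K


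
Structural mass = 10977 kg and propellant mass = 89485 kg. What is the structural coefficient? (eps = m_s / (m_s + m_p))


eps = 10977 / (10977 + 89485) = 0.1093

0.1093


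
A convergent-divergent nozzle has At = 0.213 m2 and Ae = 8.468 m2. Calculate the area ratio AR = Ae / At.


AR = 8.468 / 0.213 = 39.8

39.8


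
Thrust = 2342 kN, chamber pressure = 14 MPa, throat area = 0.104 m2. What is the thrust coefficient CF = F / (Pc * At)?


CF = 2342000 / (14e6 * 0.104) = 1.61

1.61


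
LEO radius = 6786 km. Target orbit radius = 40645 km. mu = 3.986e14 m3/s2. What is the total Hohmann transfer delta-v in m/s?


V1 = sqrt(mu/r1) = 7664.11 m/s
dV1 = V1*(sqrt(2*r2/(r1+r2)) - 1) = 2369.31 m/s
V2 = sqrt(mu/r2) = 3131.59 m/s
dV2 = V2*(1 - sqrt(2*r1/(r1+r2))) = 1456.43 m/s
Total dV = 3826 m/s

3826 m/s


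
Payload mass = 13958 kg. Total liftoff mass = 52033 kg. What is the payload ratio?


PR = 13958 / 52033 = 0.2683

0.2683


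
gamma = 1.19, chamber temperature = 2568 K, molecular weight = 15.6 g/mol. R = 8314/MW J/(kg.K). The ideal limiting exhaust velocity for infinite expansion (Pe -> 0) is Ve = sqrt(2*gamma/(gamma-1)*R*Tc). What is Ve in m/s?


R = 8314 / 15.6 = 532.95 J/(kg.K)
Ve = sqrt(2 * 1.19 / (1.19 - 1) * 532.95 * 2568) = 4140 m/s

4140 m/s


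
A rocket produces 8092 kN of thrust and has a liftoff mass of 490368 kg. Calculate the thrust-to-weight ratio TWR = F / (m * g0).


TWR = 8092000 / (490368 * 9.81) = 1.68

1.68


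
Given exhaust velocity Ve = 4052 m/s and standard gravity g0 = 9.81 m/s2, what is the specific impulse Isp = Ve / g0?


Isp = Ve / g0 = 4052 / 9.81 = 413.0 s

413.0 s


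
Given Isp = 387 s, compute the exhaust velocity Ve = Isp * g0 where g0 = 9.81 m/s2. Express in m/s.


Ve = Isp * g0 = 387 * 9.81 = 3796.5 m/s

3796.5 m/s


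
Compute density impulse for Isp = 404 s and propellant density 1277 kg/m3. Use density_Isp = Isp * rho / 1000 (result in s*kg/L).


rho*Isp = 404 * 1277 / 1000 = 516 s*kg/L

516 s*kg/L


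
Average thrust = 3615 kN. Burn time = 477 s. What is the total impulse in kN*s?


It = 3615 * 477 = 1724355 kN*s

1724355 kN*s


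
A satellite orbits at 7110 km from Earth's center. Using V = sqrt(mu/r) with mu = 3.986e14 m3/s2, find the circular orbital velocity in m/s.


V = sqrt(3.986e14 / 7110000) = 7487 m/s

7487 m/s


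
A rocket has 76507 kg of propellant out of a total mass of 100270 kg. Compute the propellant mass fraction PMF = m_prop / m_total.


PMF = 76507 / 100270 = 0.763

0.763


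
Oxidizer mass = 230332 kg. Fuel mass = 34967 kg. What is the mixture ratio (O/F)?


MR = 230332 / 34967 = 6.59

6.59


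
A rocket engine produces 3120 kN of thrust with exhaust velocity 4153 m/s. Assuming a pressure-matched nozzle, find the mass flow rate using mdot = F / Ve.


mdot = F / Ve = 3120000 / 4153 = 751.3 kg/s

751.3 kg/s


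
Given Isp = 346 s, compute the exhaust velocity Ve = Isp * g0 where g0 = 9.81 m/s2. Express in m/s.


Ve = Isp * g0 = 346 * 9.81 = 3394.3 m/s

3394.3 m/s


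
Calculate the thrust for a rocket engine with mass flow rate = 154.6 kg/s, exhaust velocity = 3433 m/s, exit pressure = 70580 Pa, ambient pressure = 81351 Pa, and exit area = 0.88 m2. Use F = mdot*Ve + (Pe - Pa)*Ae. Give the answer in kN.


F = 154.6 * 3433 + (70580 - 81351) * 0.88 = 521263.0 N = 521.3 kN

521.3 kN


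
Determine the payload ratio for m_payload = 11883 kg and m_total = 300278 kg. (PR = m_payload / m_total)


PR = 11883 / 300278 = 0.0396

0.0396


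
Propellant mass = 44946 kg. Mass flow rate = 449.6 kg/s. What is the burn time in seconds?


tb = 44946 / 449.6 = 100.0 s

100.0 s


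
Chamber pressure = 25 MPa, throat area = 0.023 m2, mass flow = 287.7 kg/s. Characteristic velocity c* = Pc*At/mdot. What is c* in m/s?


c* = 25e6 * 0.023 / 287.7 = 1999 m/s

1999 m/s


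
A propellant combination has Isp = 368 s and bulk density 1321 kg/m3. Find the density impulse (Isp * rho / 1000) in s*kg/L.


rho*Isp = 368 * 1321 / 1000 = 486 s*kg/L

486 s*kg/L


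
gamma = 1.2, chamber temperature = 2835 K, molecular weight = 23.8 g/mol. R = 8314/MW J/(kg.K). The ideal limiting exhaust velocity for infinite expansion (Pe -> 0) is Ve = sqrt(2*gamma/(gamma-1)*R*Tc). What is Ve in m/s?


R = 8314 / 23.8 = 349.33 J/(kg.K)
Ve = sqrt(2 * 1.2 / (1.2 - 1) * 349.33 * 2835) = 3447 m/s

3447 m/s


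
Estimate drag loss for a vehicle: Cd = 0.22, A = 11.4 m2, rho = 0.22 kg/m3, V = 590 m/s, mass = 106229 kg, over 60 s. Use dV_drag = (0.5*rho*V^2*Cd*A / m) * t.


D = 0.5 * 0.22 * 590^2 * 0.22 * 11.4 = 96033.83 N
a = 96033.83 / 106229 = 0.904 m/s2
dV = 0.904 * 60 = 54.2 m/s

54.2 m/s


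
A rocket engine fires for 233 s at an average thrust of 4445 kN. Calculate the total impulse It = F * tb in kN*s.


It = 4445 * 233 = 1035685 kN*s

1035685 kN*s


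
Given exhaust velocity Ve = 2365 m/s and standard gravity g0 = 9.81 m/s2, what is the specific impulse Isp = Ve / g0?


Isp = Ve / g0 = 2365 / 9.81 = 241.1 s

241.1 s


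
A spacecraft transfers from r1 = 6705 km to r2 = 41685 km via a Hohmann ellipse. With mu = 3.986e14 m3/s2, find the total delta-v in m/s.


V1 = sqrt(mu/r1) = 7710.26 m/s
dV1 = V1*(sqrt(2*r2/(r1+r2)) - 1) = 2410.1 m/s
V2 = sqrt(mu/r2) = 3092.28 m/s
dV2 = V2*(1 - sqrt(2*r1/(r1+r2))) = 1464.43 m/s
Total dV = 3875 m/s

3875 m/s


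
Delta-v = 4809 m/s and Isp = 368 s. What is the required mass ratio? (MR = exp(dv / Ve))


Ve = 368 * 9.81 = 3610.08 m/s
MR = exp(4809 / 3610.08) = 3.789

3.789


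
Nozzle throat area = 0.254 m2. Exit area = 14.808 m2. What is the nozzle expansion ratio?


AR = 14.808 / 0.254 = 58.3

58.3


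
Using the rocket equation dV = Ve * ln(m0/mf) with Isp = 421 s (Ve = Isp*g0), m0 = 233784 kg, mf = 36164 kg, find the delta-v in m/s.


Ve = 421 * 9.81 = 4130.01 m/s
dV = 4130.01 * ln(233784/36164) = 7708 m/s

7708 m/s


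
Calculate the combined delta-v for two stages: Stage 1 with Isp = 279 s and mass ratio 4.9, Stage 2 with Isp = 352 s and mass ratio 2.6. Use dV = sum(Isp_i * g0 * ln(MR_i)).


dV1 = 279 * 9.81 * ln(4.9) = 4349.7 m/s
dV2 = 352 * 9.81 * ln(2.6) = 3299.5 m/s
Total dV = 4349.7 + 3299.5 = 7649.2 m/s ~ 7649 m/s

7649 m/s


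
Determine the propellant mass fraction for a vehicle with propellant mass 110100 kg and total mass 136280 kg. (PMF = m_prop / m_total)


PMF = 110100 / 136280 = 0.808

0.808


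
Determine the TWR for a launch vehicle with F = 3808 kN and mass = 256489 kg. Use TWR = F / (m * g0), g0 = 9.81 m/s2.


TWR = 3808000 / (256489 * 9.81) = 1.51

1.51


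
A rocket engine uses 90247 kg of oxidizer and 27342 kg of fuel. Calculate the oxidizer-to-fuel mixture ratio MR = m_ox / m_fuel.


MR = 90247 / 27342 = 3.3

3.3


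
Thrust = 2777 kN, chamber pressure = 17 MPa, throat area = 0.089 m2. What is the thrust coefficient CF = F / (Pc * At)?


CF = 2777000 / (17e6 * 0.089) = 1.84

1.84


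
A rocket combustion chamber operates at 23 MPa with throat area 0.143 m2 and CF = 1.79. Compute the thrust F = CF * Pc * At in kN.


F = 1.79 * 23e6 * 0.143 = 5.8873e+06 N = 5887.3 kN

5887.3 kN


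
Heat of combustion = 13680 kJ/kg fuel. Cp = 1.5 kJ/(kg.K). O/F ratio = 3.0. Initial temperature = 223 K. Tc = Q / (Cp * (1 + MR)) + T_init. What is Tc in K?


Tc = 13680 / (1.5 * (1 + 3.0)) + 223 = 2503 K

2503 K


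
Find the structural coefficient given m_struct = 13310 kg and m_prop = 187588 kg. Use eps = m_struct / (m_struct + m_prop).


eps = 13310 / (13310 + 187588) = 0.0663

0.0663


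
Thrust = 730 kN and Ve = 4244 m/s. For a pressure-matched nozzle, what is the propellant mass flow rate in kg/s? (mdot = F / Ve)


mdot = F / Ve = 730000 / 4244 = 172.0 kg/s

172.0 kg/s


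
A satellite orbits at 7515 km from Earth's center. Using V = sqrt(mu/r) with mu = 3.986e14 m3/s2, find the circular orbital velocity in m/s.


V = sqrt(3.986e14 / 7515000) = 7283 m/s

7283 m/s


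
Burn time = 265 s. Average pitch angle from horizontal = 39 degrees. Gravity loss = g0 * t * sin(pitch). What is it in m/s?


GL = 9.81 * 265 * sin(39 deg) = 1636 m/s

1636 m/s


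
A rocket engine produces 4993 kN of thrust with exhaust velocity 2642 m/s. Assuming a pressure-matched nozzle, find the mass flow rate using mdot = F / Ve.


mdot = F / Ve = 4993000 / 2642 = 1889.9 kg/s

1889.9 kg/s


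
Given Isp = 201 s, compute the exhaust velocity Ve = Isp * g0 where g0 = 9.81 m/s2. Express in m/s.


Ve = Isp * g0 = 201 * 9.81 = 1971.8 m/s

1971.8 m/s


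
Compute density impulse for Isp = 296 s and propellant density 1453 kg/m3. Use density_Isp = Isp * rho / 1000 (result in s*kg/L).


rho*Isp = 296 * 1453 / 1000 = 430 s*kg/L

430 s*kg/L


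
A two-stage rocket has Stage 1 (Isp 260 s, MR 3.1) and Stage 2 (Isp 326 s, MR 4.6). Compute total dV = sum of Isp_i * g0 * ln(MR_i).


dV1 = 260 * 9.81 * ln(3.1) = 2885.8 m/s
dV2 = 326 * 9.81 * ln(4.6) = 4880.4 m/s
Total dV = 2885.8 + 4880.4 = 7766.2 m/s ~ 7766 m/s

7766 m/s


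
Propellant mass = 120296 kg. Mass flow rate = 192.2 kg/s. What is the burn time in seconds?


tb = 120296 / 192.2 = 625.9 s

625.9 s


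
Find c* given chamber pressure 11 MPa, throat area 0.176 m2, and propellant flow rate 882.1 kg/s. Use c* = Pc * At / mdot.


c* = 11e6 * 0.176 / 882.1 = 2195 m/s

2195 m/s


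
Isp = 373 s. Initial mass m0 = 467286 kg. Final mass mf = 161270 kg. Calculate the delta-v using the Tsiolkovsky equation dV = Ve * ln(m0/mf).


Ve = 373 * 9.81 = 3659.13 m/s
dV = 3659.13 * ln(467286/161270) = 3893 m/s

3893 m/s


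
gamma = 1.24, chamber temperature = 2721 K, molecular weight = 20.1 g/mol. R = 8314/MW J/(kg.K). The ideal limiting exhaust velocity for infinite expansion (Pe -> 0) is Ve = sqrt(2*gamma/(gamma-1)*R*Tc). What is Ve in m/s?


R = 8314 / 20.1 = 413.63 J/(kg.K)
Ve = sqrt(2 * 1.24 / (1.24 - 1) * 413.63 * 2721) = 3410 m/s

3410 m/s


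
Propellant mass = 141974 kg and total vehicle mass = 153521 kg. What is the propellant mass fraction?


PMF = 141974 / 153521 = 0.925

0.925


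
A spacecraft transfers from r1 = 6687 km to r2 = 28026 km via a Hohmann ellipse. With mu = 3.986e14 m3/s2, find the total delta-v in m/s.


V1 = sqrt(mu/r1) = 7720.63 m/s
dV1 = V1*(sqrt(2*r2/(r1+r2)) - 1) = 2090.12 m/s
V2 = sqrt(mu/r2) = 3771.27 m/s
dV2 = V2*(1 - sqrt(2*r1/(r1+r2))) = 1430.43 m/s
Total dV = 3521 m/s

3521 m/s


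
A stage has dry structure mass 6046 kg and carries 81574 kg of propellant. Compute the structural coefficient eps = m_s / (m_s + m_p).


eps = 6046 / (6046 + 81574) = 0.069

0.069


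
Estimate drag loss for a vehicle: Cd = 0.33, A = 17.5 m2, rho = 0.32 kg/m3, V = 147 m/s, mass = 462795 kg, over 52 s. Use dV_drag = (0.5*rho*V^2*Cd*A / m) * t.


D = 0.5 * 0.32 * 147^2 * 0.33 * 17.5 = 19966.72 N
a = 19966.72 / 462795 = 0.0431 m/s2
dV = 0.0431 * 52 = 2.2 m/s

2.2 m/s


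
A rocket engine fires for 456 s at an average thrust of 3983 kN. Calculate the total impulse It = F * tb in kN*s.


It = 3983 * 456 = 1816248 kN*s

1816248 kN*s


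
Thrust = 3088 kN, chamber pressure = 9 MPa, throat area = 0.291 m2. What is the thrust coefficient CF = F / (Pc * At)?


CF = 3088000 / (9e6 * 0.291) = 1.18

1.18


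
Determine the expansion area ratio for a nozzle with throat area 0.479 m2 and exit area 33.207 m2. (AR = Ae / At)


AR = 33.207 / 0.479 = 69.3

69.3


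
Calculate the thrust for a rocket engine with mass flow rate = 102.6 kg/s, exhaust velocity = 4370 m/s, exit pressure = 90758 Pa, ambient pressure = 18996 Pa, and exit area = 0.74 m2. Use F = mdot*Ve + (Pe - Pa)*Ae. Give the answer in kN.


F = 102.6 * 4370 + (90758 - 18996) * 0.74 = 501466.0 N = 501.5 kN

501.5 kN


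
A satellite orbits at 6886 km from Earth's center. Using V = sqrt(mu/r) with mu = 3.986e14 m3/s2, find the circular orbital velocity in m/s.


V = sqrt(3.986e14 / 6886000) = 7608 m/s

7608 m/s


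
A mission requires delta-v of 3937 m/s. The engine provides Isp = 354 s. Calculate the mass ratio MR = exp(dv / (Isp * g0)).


Ve = 354 * 9.81 = 3472.74 m/s
MR = exp(3937 / 3472.74) = 3.107

3.107


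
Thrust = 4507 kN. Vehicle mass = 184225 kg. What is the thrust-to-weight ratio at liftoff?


TWR = 4507000 / (184225 * 9.81) = 2.49

2.49


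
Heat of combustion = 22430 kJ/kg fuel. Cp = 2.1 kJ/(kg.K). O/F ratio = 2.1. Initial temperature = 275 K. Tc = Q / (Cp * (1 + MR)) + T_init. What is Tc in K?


Tc = 22430 / (2.1 * (1 + 2.1)) + 275 = 3720 K

3720 K


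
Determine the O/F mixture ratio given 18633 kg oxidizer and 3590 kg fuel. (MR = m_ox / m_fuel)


MR = 18633 / 3590 = 5.19

5.19


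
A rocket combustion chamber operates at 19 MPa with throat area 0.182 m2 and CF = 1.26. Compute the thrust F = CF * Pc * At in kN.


F = 1.26 * 19e6 * 0.182 = 4.3571e+06 N = 4357.1 kN

4357.1 kN


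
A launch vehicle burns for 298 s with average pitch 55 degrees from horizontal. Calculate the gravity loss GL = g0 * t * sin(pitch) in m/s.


GL = 9.81 * 298 * sin(55 deg) = 2395 m/s

2395 m/s


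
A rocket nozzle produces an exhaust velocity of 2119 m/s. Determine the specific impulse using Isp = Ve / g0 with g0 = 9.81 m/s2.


Isp = Ve / g0 = 2119 / 9.81 = 216.0 s

216.0 s


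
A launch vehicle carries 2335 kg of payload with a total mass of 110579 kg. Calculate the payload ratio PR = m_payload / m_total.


PR = 2335 / 110579 = 0.0211

0.0211


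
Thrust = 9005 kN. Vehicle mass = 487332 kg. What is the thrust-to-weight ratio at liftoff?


TWR = 9005000 / (487332 * 9.81) = 1.88

1.88


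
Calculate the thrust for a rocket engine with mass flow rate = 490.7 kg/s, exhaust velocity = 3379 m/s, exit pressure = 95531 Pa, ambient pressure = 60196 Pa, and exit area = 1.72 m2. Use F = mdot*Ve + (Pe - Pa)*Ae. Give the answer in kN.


F = 490.7 * 3379 + (95531 - 60196) * 1.72 = 1.7189e+06 N = 1718.9 kN

1718.9 kN


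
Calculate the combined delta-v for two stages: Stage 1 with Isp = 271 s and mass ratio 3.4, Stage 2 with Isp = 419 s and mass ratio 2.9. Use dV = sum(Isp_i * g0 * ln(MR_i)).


dV1 = 271 * 9.81 * ln(3.4) = 3253.4 m/s
dV2 = 419 * 9.81 * ln(2.9) = 4376.4 m/s
Total dV = 3253.4 + 4376.4 = 7629.8 m/s ~ 7630 m/s

7630 m/s


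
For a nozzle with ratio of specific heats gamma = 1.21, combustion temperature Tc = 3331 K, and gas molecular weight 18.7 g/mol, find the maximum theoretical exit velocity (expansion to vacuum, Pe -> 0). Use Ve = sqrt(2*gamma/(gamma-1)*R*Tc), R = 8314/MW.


R = 8314 / 18.7 = 444.6 J/(kg.K)
Ve = sqrt(2 * 1.21 / (1.21 - 1) * 444.6 * 3331) = 4131 m/s

4131 m/s


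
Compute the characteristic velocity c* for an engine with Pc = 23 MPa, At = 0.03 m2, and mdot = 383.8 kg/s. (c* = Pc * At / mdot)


c* = 23e6 * 0.03 / 383.8 = 1798 m/s

1798 m/s


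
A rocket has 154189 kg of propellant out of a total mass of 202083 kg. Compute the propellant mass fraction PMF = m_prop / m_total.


PMF = 154189 / 202083 = 0.763

0.763


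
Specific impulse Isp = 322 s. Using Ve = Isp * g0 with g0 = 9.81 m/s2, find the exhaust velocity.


Ve = Isp * g0 = 322 * 9.81 = 3158.8 m/s

3158.8 m/s


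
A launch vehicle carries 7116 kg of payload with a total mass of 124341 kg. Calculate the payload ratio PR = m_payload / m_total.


PR = 7116 / 124341 = 0.0572

0.0572


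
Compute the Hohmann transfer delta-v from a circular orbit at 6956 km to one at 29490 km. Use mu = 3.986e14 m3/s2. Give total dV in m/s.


V1 = sqrt(mu/r1) = 7569.88 m/s
dV1 = V1*(sqrt(2*r2/(r1+r2)) - 1) = 2059.9 m/s
V2 = sqrt(mu/r2) = 3676.47 m/s
dV2 = V2*(1 - sqrt(2*r1/(r1+r2))) = 1405.03 m/s
Total dV = 3465 m/s

3465 m/s


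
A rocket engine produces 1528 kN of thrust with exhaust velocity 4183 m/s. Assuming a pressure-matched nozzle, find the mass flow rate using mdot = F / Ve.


mdot = F / Ve = 1528000 / 4183 = 365.3 kg/s

365.3 kg/s


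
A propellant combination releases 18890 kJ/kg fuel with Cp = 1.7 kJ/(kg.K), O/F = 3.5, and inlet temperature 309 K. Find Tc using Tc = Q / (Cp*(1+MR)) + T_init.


Tc = 18890 / (1.7 * (1 + 3.5)) + 309 = 2778 K

2778 K


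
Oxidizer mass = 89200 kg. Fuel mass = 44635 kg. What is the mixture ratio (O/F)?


MR = 89200 / 44635 = 2.0

2.0


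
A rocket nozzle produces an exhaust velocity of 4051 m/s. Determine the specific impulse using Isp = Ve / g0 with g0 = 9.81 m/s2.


Isp = Ve / g0 = 4051 / 9.81 = 412.9 s

412.9 s


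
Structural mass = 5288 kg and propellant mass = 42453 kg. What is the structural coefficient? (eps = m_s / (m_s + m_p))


eps = 5288 / (5288 + 42453) = 0.1108

0.1108


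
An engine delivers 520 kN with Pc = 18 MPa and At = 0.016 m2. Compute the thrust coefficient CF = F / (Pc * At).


CF = 520000 / (18e6 * 0.016) = 1.81

1.81


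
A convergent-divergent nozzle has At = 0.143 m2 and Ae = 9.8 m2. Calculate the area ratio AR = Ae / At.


AR = 9.8 / 0.143 = 68.5

68.5


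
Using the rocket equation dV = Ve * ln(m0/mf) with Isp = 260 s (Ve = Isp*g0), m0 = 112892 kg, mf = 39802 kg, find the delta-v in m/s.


Ve = 260 * 9.81 = 2550.6 m/s
dV = 2550.6 * ln(112892/39802) = 2659 m/s

2659 m/s


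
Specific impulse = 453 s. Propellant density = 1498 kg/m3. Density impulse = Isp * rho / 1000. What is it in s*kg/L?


rho*Isp = 453 * 1498 / 1000 = 679 s*kg/L

679 s*kg/L


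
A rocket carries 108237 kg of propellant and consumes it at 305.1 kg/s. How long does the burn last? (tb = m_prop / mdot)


tb = 108237 / 305.1 = 354.8 s

354.8 s


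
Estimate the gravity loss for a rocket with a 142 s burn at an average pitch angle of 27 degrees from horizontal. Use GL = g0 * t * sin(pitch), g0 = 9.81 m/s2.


GL = 9.81 * 142 * sin(27 deg) = 632 m/s

632 m/s


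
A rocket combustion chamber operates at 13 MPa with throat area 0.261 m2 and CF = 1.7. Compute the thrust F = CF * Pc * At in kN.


F = 1.7 * 13e6 * 0.261 = 5.7681e+06 N = 5768.1 kN

5768.1 kN


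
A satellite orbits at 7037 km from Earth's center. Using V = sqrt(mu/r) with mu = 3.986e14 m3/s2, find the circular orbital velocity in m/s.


V = sqrt(3.986e14 / 7037000) = 7526 m/s

7526 m/s


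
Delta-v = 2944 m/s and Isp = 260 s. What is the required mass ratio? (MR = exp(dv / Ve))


Ve = 260 * 9.81 = 2550.6 m/s
MR = exp(2944 / 2550.6) = 3.172

3.172


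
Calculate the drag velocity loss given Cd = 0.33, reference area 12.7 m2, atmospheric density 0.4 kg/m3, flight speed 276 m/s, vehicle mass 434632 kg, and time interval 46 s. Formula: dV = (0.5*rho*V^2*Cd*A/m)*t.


D = 0.5 * 0.4 * 276^2 * 0.33 * 12.7 = 63850.72 N
a = 63850.72 / 434632 = 0.1469 m/s2
dV = 0.1469 * 46 = 6.8 m/s

6.8 m/s


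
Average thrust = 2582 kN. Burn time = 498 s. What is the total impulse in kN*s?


It = 2582 * 498 = 1285836 kN*s

1285836 kN*s


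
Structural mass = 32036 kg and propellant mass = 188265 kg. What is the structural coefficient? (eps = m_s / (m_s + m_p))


eps = 32036 / (32036 + 188265) = 0.1454

0.1454


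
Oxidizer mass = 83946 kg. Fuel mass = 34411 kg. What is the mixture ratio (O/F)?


MR = 83946 / 34411 = 2.44

2.44


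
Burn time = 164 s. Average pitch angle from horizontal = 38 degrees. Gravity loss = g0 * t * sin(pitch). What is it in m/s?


GL = 9.81 * 164 * sin(38 deg) = 991 m/s

991 m/s


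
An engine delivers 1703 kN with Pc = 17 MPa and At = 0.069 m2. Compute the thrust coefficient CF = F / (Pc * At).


CF = 1703000 / (17e6 * 0.069) = 1.45

1.45


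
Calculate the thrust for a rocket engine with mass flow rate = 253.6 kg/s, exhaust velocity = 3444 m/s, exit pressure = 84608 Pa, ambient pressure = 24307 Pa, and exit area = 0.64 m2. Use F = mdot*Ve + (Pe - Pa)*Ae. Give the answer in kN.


F = 253.6 * 3444 + (84608 - 24307) * 0.64 = 911991.0 N = 912.0 kN

912.0 kN


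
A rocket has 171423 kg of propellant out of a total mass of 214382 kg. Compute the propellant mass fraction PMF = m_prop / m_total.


PMF = 171423 / 214382 = 0.8

0.8


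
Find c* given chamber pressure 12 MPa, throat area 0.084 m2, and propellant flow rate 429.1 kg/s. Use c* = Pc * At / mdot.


c* = 12e6 * 0.084 / 429.1 = 2349 m/s

2349 m/s


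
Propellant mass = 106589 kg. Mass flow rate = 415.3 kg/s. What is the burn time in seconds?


tb = 106589 / 415.3 = 256.7 s

256.7 s


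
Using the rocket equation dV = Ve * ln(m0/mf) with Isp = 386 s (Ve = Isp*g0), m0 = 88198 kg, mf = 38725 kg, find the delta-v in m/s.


Ve = 386 * 9.81 = 3786.66 m/s
dV = 3786.66 * ln(88198/38725) = 3117 m/s

3117 m/s


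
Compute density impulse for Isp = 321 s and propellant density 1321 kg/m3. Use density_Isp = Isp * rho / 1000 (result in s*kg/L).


rho*Isp = 321 * 1321 / 1000 = 424 s*kg/L

424 s*kg/L


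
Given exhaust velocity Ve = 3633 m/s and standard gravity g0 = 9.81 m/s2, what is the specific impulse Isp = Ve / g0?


Isp = Ve / g0 = 3633 / 9.81 = 370.3 s

370.3 s


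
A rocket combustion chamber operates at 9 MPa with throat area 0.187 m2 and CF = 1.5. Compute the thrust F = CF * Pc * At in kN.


F = 1.5 * 9e6 * 0.187 = 2.5245e+06 N = 2524.5 kN

2524.5 kN


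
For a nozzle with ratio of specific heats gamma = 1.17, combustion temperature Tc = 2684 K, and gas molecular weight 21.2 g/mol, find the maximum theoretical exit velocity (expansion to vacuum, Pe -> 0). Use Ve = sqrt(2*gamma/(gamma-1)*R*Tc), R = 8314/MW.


R = 8314 / 21.2 = 392.17 J/(kg.K)
Ve = sqrt(2 * 1.17 / (1.17 - 1) * 392.17 * 2684) = 3806 m/s

3806 m/s


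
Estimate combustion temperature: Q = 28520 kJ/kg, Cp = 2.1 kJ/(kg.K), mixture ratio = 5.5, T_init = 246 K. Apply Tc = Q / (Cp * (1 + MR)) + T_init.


Tc = 28520 / (2.1 * (1 + 5.5)) + 246 = 2335 K

2335 K


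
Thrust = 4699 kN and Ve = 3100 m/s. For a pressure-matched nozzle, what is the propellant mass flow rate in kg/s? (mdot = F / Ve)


mdot = F / Ve = 4699000 / 3100 = 1515.8 kg/s

1515.8 kg/s


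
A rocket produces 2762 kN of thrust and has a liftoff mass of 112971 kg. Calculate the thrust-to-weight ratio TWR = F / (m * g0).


TWR = 2762000 / (112971 * 9.81) = 2.49

2.49


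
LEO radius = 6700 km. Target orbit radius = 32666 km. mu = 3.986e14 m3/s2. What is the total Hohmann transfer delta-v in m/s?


V1 = sqrt(mu/r1) = 7713.14 m/s
dV1 = V1*(sqrt(2*r2/(r1+r2)) - 1) = 2223.36 m/s
V2 = sqrt(mu/r2) = 3493.18 m/s
dV2 = V2*(1 - sqrt(2*r1/(r1+r2))) = 1455.14 m/s
Total dV = 3679 m/s

3679 m/s


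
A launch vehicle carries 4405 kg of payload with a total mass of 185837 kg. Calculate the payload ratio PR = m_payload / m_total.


PR = 4405 / 185837 = 0.0237

0.0237


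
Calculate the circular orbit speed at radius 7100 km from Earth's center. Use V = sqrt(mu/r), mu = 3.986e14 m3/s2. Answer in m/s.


V = sqrt(3.986e14 / 7100000) = 7493 m/s

7493 m/s


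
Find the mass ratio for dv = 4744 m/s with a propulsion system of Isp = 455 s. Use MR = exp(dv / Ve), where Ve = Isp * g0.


Ve = 455 * 9.81 = 4463.55 m/s
MR = exp(4744 / 4463.55) = 2.895

2.895


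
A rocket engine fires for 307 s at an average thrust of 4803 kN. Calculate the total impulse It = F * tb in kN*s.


It = 4803 * 307 = 1474521 kN*s

1474521 kN*s


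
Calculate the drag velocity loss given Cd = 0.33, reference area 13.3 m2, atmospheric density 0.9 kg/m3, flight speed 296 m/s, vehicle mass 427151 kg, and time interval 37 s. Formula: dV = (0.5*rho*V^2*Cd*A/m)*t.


D = 0.5 * 0.9 * 296^2 * 0.33 * 13.3 = 173045.98 N
a = 173045.98 / 427151 = 0.4051 m/s2
dV = 0.4051 * 37 = 15.0 m/s

15.0 m/s


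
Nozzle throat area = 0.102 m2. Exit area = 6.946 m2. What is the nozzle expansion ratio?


AR = 6.946 / 0.102 = 68.1

68.1


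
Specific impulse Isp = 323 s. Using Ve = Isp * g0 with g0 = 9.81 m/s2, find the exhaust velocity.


Ve = Isp * g0 = 323 * 9.81 = 3168.6 m/s

3168.6 m/s


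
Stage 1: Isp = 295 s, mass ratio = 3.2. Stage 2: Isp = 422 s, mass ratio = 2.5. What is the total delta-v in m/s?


dV1 = 295 * 9.81 * ln(3.2) = 3366.1 m/s
dV2 = 422 * 9.81 * ln(2.5) = 3793.3 m/s
Total dV = 3366.1 + 3793.3 = 7159.4 m/s ~ 7159 m/s

7159 m/s


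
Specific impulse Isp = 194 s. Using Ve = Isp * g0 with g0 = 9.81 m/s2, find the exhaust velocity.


Ve = Isp * g0 = 194 * 9.81 = 1903.1 m/s

1903.1 m/s


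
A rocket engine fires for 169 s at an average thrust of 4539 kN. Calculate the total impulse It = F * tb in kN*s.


It = 4539 * 169 = 767091 kN*s

767091 kN*s


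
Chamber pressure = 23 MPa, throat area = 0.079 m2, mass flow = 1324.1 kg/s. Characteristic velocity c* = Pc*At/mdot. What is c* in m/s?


c* = 23e6 * 0.079 / 1324.1 = 1372 m/s

1372 m/s


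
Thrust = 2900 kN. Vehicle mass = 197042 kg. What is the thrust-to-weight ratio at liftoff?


TWR = 2900000 / (197042 * 9.81) = 1.5

1.5


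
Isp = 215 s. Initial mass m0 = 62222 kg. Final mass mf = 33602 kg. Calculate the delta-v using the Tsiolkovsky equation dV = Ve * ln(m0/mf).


Ve = 215 * 9.81 = 2109.15 m/s
dV = 2109.15 * ln(62222/33602) = 1299 m/s

1299 m/s


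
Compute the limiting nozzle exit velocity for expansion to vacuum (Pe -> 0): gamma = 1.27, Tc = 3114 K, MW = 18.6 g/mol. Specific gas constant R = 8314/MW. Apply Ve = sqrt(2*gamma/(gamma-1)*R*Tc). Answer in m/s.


R = 8314 / 18.6 = 446.99 J/(kg.K)
Ve = sqrt(2 * 1.27 / (1.27 - 1) * 446.99 * 3114) = 3619 m/s

3619 m/s


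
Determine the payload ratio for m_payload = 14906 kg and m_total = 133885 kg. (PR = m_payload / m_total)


PR = 14906 / 133885 = 0.1113

0.1113


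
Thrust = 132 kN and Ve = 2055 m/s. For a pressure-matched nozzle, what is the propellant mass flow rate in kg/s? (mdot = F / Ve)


mdot = F / Ve = 132000 / 2055 = 64.2 kg/s

64.2 kg/s


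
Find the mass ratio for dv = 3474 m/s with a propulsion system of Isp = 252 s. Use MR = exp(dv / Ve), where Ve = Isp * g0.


Ve = 252 * 9.81 = 2472.12 m/s
MR = exp(3474 / 2472.12) = 4.077

4.077


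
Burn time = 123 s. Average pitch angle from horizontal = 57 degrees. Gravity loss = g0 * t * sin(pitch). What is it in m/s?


GL = 9.81 * 123 * sin(57 deg) = 1012 m/s

1012 m/s


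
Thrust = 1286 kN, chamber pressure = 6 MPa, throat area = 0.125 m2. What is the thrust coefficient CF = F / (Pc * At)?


CF = 1286000 / (6e6 * 0.125) = 1.71

1.71


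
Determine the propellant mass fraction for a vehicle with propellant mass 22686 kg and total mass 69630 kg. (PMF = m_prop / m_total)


PMF = 22686 / 69630 = 0.326

0.326


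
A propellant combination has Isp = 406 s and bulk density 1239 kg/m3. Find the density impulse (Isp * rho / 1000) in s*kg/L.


rho*Isp = 406 * 1239 / 1000 = 503 s*kg/L

503 s*kg/L


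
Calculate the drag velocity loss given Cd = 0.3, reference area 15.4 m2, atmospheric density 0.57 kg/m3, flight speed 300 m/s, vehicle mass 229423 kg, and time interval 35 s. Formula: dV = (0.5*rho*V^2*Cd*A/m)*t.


D = 0.5 * 0.57 * 300^2 * 0.3 * 15.4 = 118503.0 N
a = 118503.0 / 229423 = 0.5165 m/s2
dV = 0.5165 * 35 = 18.1 m/s

18.1 m/s


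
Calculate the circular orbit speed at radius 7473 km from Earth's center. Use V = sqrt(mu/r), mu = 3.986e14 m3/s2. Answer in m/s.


V = sqrt(3.986e14 / 7473000) = 7303 m/s

7303 m/s


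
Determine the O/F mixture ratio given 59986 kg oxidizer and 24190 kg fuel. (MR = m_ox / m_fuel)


MR = 59986 / 24190 = 2.48

2.48


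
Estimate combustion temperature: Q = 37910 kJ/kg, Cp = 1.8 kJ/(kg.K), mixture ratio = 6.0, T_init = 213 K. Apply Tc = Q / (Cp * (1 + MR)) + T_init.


Tc = 37910 / (1.8 * (1 + 6.0)) + 213 = 3222 K

3222 K


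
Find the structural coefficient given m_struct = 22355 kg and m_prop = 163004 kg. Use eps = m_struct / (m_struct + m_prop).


eps = 22355 / (22355 + 163004) = 0.1206

0.1206


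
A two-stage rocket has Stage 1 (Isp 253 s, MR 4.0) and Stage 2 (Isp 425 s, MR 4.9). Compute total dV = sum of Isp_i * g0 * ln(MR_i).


dV1 = 253 * 9.81 * ln(4.0) = 3440.7 m/s
dV2 = 425 * 9.81 * ln(4.9) = 6625.9 m/s
Total dV = 3440.7 + 6625.9 = 10066.6 m/s ~ 10067 m/s

10067 m/s


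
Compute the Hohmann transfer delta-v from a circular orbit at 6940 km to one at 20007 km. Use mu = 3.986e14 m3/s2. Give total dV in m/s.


V1 = sqrt(mu/r1) = 7578.6 m/s
dV1 = V1*(sqrt(2*r2/(r1+r2)) - 1) = 1656.46 m/s
V2 = sqrt(mu/r2) = 4463.52 m/s
dV2 = V2*(1 - sqrt(2*r1/(r1+r2))) = 1260.08 m/s
Total dV = 2917 m/s

2917 m/s


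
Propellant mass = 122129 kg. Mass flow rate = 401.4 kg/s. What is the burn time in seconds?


tb = 122129 / 401.4 = 304.3 s

304.3 s


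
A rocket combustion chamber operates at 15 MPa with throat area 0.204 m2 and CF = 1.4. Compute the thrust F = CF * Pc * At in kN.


F = 1.4 * 15e6 * 0.204 = 4.2840e+06 N = 4284.0 kN

4284.0 kN


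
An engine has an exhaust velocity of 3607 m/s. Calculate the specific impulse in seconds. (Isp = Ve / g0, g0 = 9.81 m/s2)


Isp = Ve / g0 = 3607 / 9.81 = 367.7 s

367.7 s


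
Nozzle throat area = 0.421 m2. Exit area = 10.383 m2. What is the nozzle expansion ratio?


AR = 10.383 / 0.421 = 24.7

24.7


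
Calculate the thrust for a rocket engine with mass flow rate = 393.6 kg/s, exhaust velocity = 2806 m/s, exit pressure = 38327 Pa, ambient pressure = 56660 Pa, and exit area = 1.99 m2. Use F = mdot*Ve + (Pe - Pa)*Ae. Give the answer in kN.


F = 393.6 * 2806 + (38327 - 56660) * 1.99 = 1.0680e+06 N = 1068.0 kN

1068.0 kN


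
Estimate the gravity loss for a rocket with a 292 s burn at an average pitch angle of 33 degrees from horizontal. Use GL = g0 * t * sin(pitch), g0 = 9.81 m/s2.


GL = 9.81 * 292 * sin(33 deg) = 1560 m/s

1560 m/s


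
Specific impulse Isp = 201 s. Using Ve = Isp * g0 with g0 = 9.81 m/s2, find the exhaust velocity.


Ve = Isp * g0 = 201 * 9.81 = 1971.8 m/s

1971.8 m/s


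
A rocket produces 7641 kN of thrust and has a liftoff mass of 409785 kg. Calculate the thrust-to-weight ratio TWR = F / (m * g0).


TWR = 7641000 / (409785 * 9.81) = 1.9

1.9


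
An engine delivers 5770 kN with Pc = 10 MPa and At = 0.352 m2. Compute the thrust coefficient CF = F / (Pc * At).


CF = 5770000 / (10e6 * 0.352) = 1.64

1.64


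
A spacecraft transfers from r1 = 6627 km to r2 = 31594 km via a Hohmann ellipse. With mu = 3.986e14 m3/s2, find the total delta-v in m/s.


V1 = sqrt(mu/r1) = 7755.51 m/s
dV1 = V1*(sqrt(2*r2/(r1+r2)) - 1) = 2216.36 m/s
V2 = sqrt(mu/r2) = 3551.95 m/s
dV2 = V2*(1 - sqrt(2*r1/(r1+r2))) = 1460.3 m/s
Total dV = 3677 m/s

3677 m/s


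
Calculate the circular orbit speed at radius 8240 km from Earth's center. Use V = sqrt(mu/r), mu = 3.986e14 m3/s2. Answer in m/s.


V = sqrt(3.986e14 / 8240000) = 6955 m/s

6955 m/s
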